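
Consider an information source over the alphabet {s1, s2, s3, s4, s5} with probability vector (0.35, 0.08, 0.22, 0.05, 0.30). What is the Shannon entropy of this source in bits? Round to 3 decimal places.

2.039 bits

H = −Σ pᵢ log₂ pᵢ.
−0.35·log₂(0.35) = 0.5301
−0.08·log₂(0.08) = 0.2915
−0.22·log₂(0.22) = 0.4806
−0.05·log₂(0.05) = 0.2161
−0.30·log₂(0.30) = 0.5211
Sum ≈ 2.0394 → 2.039 bits.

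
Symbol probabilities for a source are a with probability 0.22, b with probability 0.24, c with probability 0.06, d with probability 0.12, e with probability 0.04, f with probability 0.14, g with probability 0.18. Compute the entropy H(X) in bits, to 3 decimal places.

2.613 bits

H = −Σ pᵢ log₂ pᵢ.
−0.22·log₂(0.22) = 0.4806
−0.24·log₂(0.24) = 0.4941
−0.06·log₂(0.06) = 0.2435
−0.12·log₂(0.12) = 0.3671
−0.04·log₂(0.04) = 0.1858
−0.14·log₂(0.14) = 0.3971
−0.18·log₂(0.18) = 0.4453
Sum ≈ 2.6135 → 2.613 bits.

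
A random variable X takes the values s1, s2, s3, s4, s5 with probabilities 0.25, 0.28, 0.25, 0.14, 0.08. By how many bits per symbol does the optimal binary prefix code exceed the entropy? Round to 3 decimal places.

Entropy H = −Σ p log₂ p ≈ 2.2028 bits.
Huffman merges: 2/25+7/50→11/50; 11/50+1/4→47/100; 1/4+7/25→53/100; 47/100+53/100→1. L = 111/50 ≈ 2.2200.
L − H = 2.2200 − 2.2028 = 0.017 bits.

0.017 bits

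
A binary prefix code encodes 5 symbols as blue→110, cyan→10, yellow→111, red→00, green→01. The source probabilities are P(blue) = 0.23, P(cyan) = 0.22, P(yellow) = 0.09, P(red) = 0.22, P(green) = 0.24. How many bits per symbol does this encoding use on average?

2.32 bits/symbol

L̄ = Σ pᵢ·ℓᵢ = 0.23·3 + 0.22·2 + 0.09·3 + 0.22·2 + 0.24·2 = 2.32 bits/symbol.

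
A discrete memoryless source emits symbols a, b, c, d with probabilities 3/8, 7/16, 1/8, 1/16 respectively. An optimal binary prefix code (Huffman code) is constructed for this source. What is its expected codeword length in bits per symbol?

1.75 bits/symbol

Repeatedly combine the two least-probable nodes; the expected code length is the sum of the merged weights.
merge 1/16 + 1/8 → 3/16
merge 3/16 + 3/8 → 9/16
merge 7/16 + 9/16 → 1
L = 3/16 + 9/16 + 1 = 7/4 = 1.75 bits/symbol.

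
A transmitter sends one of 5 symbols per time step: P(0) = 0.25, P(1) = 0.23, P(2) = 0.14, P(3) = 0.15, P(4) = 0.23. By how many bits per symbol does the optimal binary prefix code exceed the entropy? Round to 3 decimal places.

0.007 bits

Entropy H = −Σ p log₂ p ≈ 2.2830 bits.
Huffman merges: 7/50+3/20→29/100; 23/100+23/100→23/50; 1/4+29/100→27/50; 23/50+27/50→1. L = 229/100 ≈ 2.2900.
L − H = 2.2900 − 2.2830 = 0.007 bits.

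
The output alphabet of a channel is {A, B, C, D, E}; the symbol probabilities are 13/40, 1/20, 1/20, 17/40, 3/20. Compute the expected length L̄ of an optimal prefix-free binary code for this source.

Repeatedly combine the two least-probable nodes; the expected code length is the sum of the merged weights.
merge 1/20 + 1/20 → 1/10
merge 1/10 + 3/20 → 1/4
merge 1/4 + 13/40 → 23/40
merge 17/40 + 23/40 → 1
L = 1/10 + 1/4 + 23/40 + 1 = 77/40 = 1.925 bits/symbol.

1.925 bits/symbol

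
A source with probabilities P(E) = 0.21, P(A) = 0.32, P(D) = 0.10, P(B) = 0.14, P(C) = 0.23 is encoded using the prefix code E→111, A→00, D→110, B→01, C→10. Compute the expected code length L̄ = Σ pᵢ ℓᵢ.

2.31 bits/symbol

L̄ = Σ pᵢ·ℓᵢ = 0.21·3 + 0.32·2 + 0.10·3 + 0.14·2 + 0.23·2 = 2.31 bits/symbol.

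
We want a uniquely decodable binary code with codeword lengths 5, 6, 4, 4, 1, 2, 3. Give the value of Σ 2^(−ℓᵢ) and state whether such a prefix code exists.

1.046875; no

With common denominator 2^6 = 64: Σ 2^(−ℓᵢ) = 2/64 + 1/64 + 4/64 + 4/64 + 32/64 + 16/64 + 8/64 = 67/64 = 1.046875.
Kraft's inequality requires Σ ≤ 1; here Σ = 1.046875 > 1, so no such prefix code exists.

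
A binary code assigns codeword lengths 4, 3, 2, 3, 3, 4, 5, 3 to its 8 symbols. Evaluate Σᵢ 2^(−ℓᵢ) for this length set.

With common denominator 2^5 = 32: Σ 2^(−ℓᵢ) = 2/32 + 4/32 + 8/32 + 4/32 + 4/32 + 2/32 + 1/32 + 4/32 = 29/32 = 0.90625.

0.90625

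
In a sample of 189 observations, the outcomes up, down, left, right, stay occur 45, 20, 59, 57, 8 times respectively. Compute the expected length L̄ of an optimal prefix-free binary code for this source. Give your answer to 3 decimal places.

Probabilities are the counts divided by 189.
Repeatedly combine the two least-probable nodes; the expected code length is the sum of the merged weights.
merge 8/189 + 20/189 → 4/27
merge 4/27 + 5/21 → 73/189
merge 19/63 + 59/189 → 116/189
merge 73/189 + 116/189 → 1
L = 4/27 + 73/189 + 116/189 + 1 = 58/27 ≈ 2.148 bits/symbol.

2.148 bits/symbol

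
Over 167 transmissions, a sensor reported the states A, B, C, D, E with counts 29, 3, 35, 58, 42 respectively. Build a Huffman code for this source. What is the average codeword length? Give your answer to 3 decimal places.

2.192 bits/symbol

Probabilities are the counts divided by 167.
Repeatedly combine the two least-probable nodes; the expected code length is the sum of the merged weights.
merge 3/167 + 29/167 → 32/167
merge 32/167 + 35/167 → 67/167
merge 42/167 + 58/167 → 100/167
merge 67/167 + 100/167 → 1
L = 32/167 + 67/167 + 100/167 + 1 = 366/167 ≈ 2.192 bits/symbol.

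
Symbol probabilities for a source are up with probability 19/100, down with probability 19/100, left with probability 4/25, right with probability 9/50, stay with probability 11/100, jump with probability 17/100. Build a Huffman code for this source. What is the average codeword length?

2.62 bits/symbol

Repeatedly combine the two least-probable nodes; the expected code length is the sum of the merged weights.
merge 11/100 + 4/25 → 27/100
merge 17/100 + 9/50 → 7/20
merge 19/100 + 19/100 → 19/50
merge 27/100 + 7/20 → 31/50
merge 19/50 + 31/50 → 1
L = 27/100 + 7/20 + 19/50 + 31/50 + 1 = 131/50 = 2.62 bits/symbol.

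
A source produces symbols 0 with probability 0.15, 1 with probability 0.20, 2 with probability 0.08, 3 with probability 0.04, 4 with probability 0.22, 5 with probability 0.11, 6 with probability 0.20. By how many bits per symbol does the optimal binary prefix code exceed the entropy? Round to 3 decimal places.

0.053 bits

Entropy H = −Σ p log₂ p ≈ 2.6474 bits.
Huffman merges: 1/25+2/25→3/25; 11/100+3/25→23/100; 3/20+1/5→7/20; 1/5+11/50→21/50; 23/100+7/20→29/50; 21/50+29/50→1. L = 27/10 ≈ 2.7000.
L − H = 2.7000 − 2.6474 = 0.053 bits.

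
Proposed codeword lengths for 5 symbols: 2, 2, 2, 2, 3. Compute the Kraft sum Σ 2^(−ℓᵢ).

1.125

With common denominator 2^3 = 8: Σ 2^(−ℓᵢ) = 2/8 + 2/8 + 2/8 + 2/8 + 1/8 = 9/8 = 1.125.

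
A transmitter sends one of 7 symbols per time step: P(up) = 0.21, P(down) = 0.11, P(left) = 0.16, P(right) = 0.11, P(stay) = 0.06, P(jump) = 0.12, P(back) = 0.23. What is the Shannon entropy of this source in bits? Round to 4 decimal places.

2.6947 bits

H = −Σ pᵢ log₂ pᵢ.
−0.21·log₂(0.21) = 0.4728
−0.11·log₂(0.11) = 0.3503
−0.16·log₂(0.16) = 0.4230
−0.11·log₂(0.11) = 0.3503
−0.06·log₂(0.06) = 0.2435
−0.12·log₂(0.12) = 0.3671
−0.23·log₂(0.23) = 0.4877
Sum ≈ 2.6947 → 2.6947 bits.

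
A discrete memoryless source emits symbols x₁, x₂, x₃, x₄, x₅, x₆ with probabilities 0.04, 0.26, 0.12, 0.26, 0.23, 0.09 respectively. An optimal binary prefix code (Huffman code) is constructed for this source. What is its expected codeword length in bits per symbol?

Repeatedly combine the two least-probable nodes; the expected code length is the sum of the merged weights.
merge 1/25 + 9/100 → 13/100
merge 3/25 + 13/100 → 1/4
merge 23/100 + 1/4 → 12/25
merge 13/50 + 13/50 → 13/25
merge 12/25 + 13/25 → 1
L = 13/100 + 1/4 + 12/25 + 13/25 + 1 = 119/50 = 2.38 bits/symbol.

2.38 bits/symbol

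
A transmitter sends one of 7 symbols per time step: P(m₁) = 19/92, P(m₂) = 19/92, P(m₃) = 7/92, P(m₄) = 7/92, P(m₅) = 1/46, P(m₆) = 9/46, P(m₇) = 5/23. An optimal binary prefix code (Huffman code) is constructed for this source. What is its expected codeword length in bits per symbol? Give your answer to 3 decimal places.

2.641 bits/symbol

Repeatedly combine the two least-probable nodes; the expected code length is the sum of the merged weights.
merge 1/46 + 7/92 → 9/92
merge 7/92 + 9/92 → 4/23
merge 4/23 + 9/46 → 17/46
merge 19/92 + 19/92 → 19/46
merge 5/23 + 17/46 → 27/46
merge 19/46 + 27/46 → 1
L = 9/92 + 4/23 + 17/46 + 19/46 + 27/46 + 1 = 243/92 ≈ 2.641 bits/symbol.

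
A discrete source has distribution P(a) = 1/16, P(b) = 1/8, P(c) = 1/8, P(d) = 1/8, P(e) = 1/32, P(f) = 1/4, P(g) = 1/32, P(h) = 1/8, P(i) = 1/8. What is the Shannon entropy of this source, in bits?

2.9375 bits

Each probability is a power of 1/2, so log₂(1/p) is an integer.
H = Σ p·log₂(1/p) = 1/16·4 + 1/8·3 + 1/8·3 + 1/8·3 + 1/32·5 + 1/4·2 + 1/32·5 + 1/8·3 + 1/8·3 = 2.9375 bits.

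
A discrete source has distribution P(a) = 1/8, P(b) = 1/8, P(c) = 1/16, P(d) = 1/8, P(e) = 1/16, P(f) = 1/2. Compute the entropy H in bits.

2.125 bits

Each probability is a power of 1/2, so log₂(1/p) is an integer.
H = Σ p·log₂(1/p) = 1/8·3 + 1/8·3 + 1/16·4 + 1/8·3 + 1/16·4 + 1/2·1 = 2.125 bits.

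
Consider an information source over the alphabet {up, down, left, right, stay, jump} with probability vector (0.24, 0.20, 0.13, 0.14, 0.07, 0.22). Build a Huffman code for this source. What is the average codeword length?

Repeatedly combine the two least-probable nodes; the expected code length is the sum of the merged weights.
merge 7/100 + 13/100 → 1/5
merge 7/50 + 1/5 → 17/50
merge 1/5 + 11/50 → 21/50
merge 6/25 + 17/50 → 29/50
merge 21/50 + 29/50 → 1
L = 1/5 + 17/50 + 21/50 + 29/50 + 1 = 127/50 = 2.54 bits/symbol.

2.54 bits/symbol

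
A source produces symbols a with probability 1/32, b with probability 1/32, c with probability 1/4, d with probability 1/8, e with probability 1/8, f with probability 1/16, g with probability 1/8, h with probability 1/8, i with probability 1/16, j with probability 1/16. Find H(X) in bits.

3.0625 bits

Each probability is a power of 1/2, so log₂(1/p) is an integer.
H = Σ p·log₂(1/p) = 1/32·5 + 1/32·5 + 1/4·2 + 1/8·3 + 1/8·3 + 1/16·4 + 1/8·3 + 1/8·3 + 1/16·4 + 1/16·4 = 3.0625 bits.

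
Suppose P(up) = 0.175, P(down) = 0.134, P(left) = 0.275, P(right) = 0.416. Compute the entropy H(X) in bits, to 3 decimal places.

H = −Σ pᵢ log₂ pᵢ.
−0.175·log₂(0.175) = 0.4401
−0.134·log₂(0.134) = 0.3886
−0.275·log₂(0.275) = 0.5122
−0.416·log₂(0.416) = 0.5264
Sum ≈ 1.8672 → 1.867 bits.

1.867 bits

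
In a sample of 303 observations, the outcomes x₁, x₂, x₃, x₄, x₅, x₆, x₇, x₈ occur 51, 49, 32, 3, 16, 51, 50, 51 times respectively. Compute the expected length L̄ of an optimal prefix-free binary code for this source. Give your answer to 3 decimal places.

2.894 bits/symbol

Probabilities are the counts divided by 303.
Repeatedly combine the two least-probable nodes; the expected code length is the sum of the merged weights.
merge 1/101 + 16/303 → 19/303
merge 19/303 + 32/303 → 17/101
merge 49/303 + 50/303 → 33/101
merge 17/101 + 17/101 → 34/101
merge 17/101 + 17/101 → 34/101
merge 33/101 + 34/101 → 67/101
merge 34/101 + 67/101 → 1
L = 19/303 + 17/101 + 33/101 + 34/101 + 34/101 + 67/101 + 1 = 877/303 ≈ 2.894 bits/symbol.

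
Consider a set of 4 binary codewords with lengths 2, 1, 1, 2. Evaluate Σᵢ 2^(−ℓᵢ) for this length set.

With common denominator 2^2 = 4: Σ 2^(−ℓᵢ) = 1/4 + 2/4 + 2/4 + 1/4 = 6/4 = 1.5.

1.5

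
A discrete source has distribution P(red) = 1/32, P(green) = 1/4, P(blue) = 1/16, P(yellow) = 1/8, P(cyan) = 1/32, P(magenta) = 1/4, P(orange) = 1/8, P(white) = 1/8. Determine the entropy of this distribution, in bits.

2.6875 bits

Each probability is a power of 1/2, so log₂(1/p) is an integer.
H = Σ p·log₂(1/p) = 1/32·5 + 1/4·2 + 1/16·4 + 1/8·3 + 1/32·5 + 1/4·2 + 1/8·3 + 1/8·3 = 2.6875 bits.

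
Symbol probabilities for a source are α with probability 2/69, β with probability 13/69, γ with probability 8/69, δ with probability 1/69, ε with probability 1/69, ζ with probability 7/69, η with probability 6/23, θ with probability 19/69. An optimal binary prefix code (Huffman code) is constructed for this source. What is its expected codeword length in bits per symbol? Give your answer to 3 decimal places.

2.522 bits/symbol

Repeatedly combine the two least-probable nodes; the expected code length is the sum of the merged weights.
merge 1/69 + 1/69 → 2/69
merge 2/69 + 2/69 → 4/69
merge 4/69 + 7/69 → 11/69
merge 8/69 + 11/69 → 19/69
merge 13/69 + 6/23 → 31/69
merge 19/69 + 19/69 → 38/69
merge 31/69 + 38/69 → 1
L = 2/69 + 4/69 + 11/69 + 19/69 + 31/69 + 38/69 + 1 = 58/23 ≈ 2.522 bits/symbol.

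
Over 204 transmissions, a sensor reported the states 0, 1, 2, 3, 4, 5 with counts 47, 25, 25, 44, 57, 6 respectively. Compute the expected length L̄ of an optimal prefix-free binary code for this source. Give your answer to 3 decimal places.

Probabilities are the counts divided by 204.
Repeatedly combine the two least-probable nodes; the expected code length is the sum of the merged weights.
merge 1/34 + 25/204 → 31/204
merge 25/204 + 31/204 → 14/51
merge 11/51 + 47/204 → 91/204
merge 14/51 + 19/68 → 113/204
merge 91/204 + 113/204 → 1
L = 31/204 + 14/51 + 91/204 + 113/204 + 1 = 165/68 ≈ 2.426 bits/symbol.

2.426 bits/symbol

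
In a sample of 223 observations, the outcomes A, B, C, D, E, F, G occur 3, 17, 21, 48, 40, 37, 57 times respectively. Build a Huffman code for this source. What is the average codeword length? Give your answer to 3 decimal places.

2.619 bits/symbol

Probabilities are the counts divided by 223.
Repeatedly combine the two least-probable nodes; the expected code length is the sum of the merged weights.
merge 3/223 + 17/223 → 20/223
merge 20/223 + 21/223 → 41/223
merge 37/223 + 40/223 → 77/223
merge 41/223 + 48/223 → 89/223
merge 57/223 + 77/223 → 134/223
merge 89/223 + 134/223 → 1
L = 20/223 + 41/223 + 77/223 + 89/223 + 134/223 + 1 = 584/223 ≈ 2.619 bits/symbol.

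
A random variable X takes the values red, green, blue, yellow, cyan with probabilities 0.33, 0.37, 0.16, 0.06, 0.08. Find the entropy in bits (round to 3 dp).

H = −Σ pᵢ log₂ pᵢ.
−0.33·log₂(0.33) = 0.5278
−0.37·log₂(0.37) = 0.5307
−0.16·log₂(0.16) = 0.4230
−0.06·log₂(0.06) = 0.2435
−0.08·log₂(0.08) = 0.2915
Sum ≈ 2.0166 → 2.017 bits.

2.017 bits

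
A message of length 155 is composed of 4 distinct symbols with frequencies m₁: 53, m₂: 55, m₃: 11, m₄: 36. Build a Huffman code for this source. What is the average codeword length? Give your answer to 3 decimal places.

1.948 bits/symbol

Probabilities are the counts divided by 155.
Repeatedly combine the two least-probable nodes; the expected code length is the sum of the merged weights.
merge 11/155 + 36/155 → 47/155
merge 47/155 + 53/155 → 20/31
merge 11/31 + 20/31 → 1
L = 47/155 + 20/31 + 1 = 302/155 ≈ 1.948 bits/symbol.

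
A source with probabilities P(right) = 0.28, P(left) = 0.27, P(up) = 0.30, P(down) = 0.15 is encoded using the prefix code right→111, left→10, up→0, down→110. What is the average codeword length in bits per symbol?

L̄ = Σ pᵢ·ℓᵢ = 0.28·3 + 0.27·2 + 0.30·1 + 0.15·3 = 2.13 bits/symbol.

2.13 bits/symbol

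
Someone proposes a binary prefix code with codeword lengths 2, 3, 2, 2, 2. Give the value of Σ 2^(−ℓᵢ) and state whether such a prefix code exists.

1.125; no

With common denominator 2^3 = 8: Σ 2^(−ℓᵢ) = 2/8 + 1/8 + 2/8 + 2/8 + 2/8 = 9/8 = 1.125.
Kraft's inequality requires Σ ≤ 1; here Σ = 1.125 > 1, so no such prefix code exists.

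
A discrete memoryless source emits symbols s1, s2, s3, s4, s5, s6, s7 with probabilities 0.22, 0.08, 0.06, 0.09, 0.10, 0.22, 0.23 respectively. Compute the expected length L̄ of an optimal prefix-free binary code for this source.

Repeatedly combine the two least-probable nodes; the expected code length is the sum of the merged weights.
merge 3/50 + 2/25 → 7/50
merge 9/100 + 1/10 → 19/100
merge 7/50 + 19/100 → 33/100
merge 11/50 + 11/50 → 11/25
merge 23/100 + 33/100 → 14/25
merge 11/25 + 14/25 → 1
L = 7/50 + 19/100 + 33/100 + 11/25 + 14/25 + 1 = 133/50 = 2.66 bits/symbol.

2.66 bits/symbol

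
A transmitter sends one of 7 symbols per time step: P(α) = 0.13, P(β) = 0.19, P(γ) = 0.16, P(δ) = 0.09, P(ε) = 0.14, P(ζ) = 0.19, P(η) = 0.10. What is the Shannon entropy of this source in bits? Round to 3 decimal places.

2.758 bits

H = −Σ pᵢ log₂ pᵢ.
−0.13·log₂(0.13) = 0.3826
−0.19·log₂(0.19) = 0.4552
−0.16·log₂(0.16) = 0.4230
−0.09·log₂(0.09) = 0.3127
−0.14·log₂(0.14) = 0.3971
−0.19·log₂(0.19) = 0.4552
−0.10·log₂(0.10) = 0.3322
Sum ≈ 2.7581 → 2.758 bits.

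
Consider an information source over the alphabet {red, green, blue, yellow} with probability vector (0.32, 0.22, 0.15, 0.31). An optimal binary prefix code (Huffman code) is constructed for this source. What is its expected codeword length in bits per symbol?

2 bits/symbol

Repeatedly combine the two least-probable nodes; the expected code length is the sum of the merged weights.
merge 3/20 + 11/50 → 37/100
merge 31/100 + 8/25 → 63/100
merge 37/100 + 63/100 → 1
L = 37/100 + 63/100 + 1 = 2 bits/symbol.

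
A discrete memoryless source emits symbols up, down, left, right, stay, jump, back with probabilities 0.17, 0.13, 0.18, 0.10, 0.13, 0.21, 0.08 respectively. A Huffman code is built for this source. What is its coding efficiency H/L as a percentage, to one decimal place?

98.3%

Entropy H = −Σ p log₂ p ≈ 2.7417 bits.
Huffman merges: 2/25+1/10→9/50; 13/100+13/100→13/50; 17/100+9/50→7/20; 9/50+21/100→39/100; 13/50+7/20→61/100; 39/100+61/100→1. L = 279/100 ≈ 2.7900.
Efficiency = H/L = 2.7417/2.7900 = 98.3%.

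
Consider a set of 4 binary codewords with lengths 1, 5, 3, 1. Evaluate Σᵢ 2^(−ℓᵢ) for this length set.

1.15625

With common denominator 2^5 = 32: Σ 2^(−ℓᵢ) = 16/32 + 1/32 + 4/32 + 16/32 = 37/32 = 1.15625.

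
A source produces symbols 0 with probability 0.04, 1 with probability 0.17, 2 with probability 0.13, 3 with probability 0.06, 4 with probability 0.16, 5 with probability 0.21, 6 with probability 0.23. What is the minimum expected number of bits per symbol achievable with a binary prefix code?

2.66 bits/symbol

Repeatedly combine the two least-probable nodes; the expected code length is the sum of the merged weights.
merge 1/25 + 3/50 → 1/10
merge 1/10 + 13/100 → 23/100
merge 4/25 + 17/100 → 33/100
merge 21/100 + 23/100 → 11/25
merge 23/100 + 33/100 → 14/25
merge 11/25 + 14/25 → 1
L = 1/10 + 23/100 + 33/100 + 11/25 + 14/25 + 1 = 133/50 = 2.66 bits/symbol.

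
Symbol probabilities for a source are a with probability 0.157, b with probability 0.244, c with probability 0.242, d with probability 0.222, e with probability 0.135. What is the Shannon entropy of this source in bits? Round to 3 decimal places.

2.283 bits

H = −Σ pᵢ log₂ pᵢ.
−0.157·log₂(0.157) = 0.4194
−0.244·log₂(0.244) = 0.4966
−0.242·log₂(0.242) = 0.4954
−0.222·log₂(0.222) = 0.4820
−0.135·log₂(0.135) = 0.3900
Sum ≈ 2.2833 → 2.283 bits.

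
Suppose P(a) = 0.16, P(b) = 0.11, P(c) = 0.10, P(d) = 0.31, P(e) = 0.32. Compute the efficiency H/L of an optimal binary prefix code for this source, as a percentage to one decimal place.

Entropy H = −Σ p log₂ p ≈ 2.1553 bits.
Huffman merges: 1/10+11/100→21/100; 4/25+21/100→37/100; 31/100+8/25→63/100; 37/100+63/100→1. L = 221/100 ≈ 2.2100.
Efficiency = H/L = 2.1553/2.2100 = 97.5%.

97.5%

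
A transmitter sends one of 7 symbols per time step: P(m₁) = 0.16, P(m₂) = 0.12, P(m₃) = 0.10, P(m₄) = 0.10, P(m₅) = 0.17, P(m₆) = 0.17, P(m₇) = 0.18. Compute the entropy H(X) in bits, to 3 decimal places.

H = −Σ pᵢ log₂ pᵢ.
−0.16·log₂(0.16) = 0.4230
−0.12·log₂(0.12) = 0.3671
−0.10·log₂(0.10) = 0.3322
−0.10·log₂(0.10) = 0.3322
−0.17·log₂(0.17) = 0.4346
−0.17·log₂(0.17) = 0.4346
−0.18·log₂(0.18) = 0.4453
Sum ≈ 2.7690 → 2.769 bits.

2.769 bits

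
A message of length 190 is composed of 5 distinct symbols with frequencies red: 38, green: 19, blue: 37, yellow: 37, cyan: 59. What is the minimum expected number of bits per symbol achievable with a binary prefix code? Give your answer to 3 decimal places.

2.295 bits/symbol

Probabilities are the counts divided by 190.
Repeatedly combine the two least-probable nodes; the expected code length is the sum of the merged weights.
merge 1/10 + 37/190 → 28/95
merge 37/190 + 1/5 → 15/38
merge 28/95 + 59/190 → 23/38
merge 15/38 + 23/38 → 1
L = 28/95 + 15/38 + 23/38 + 1 = 218/95 ≈ 2.295 bits/symbol.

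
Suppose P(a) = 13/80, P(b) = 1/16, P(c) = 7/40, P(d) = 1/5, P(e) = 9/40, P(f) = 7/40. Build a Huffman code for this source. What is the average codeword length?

Repeatedly combine the two least-probable nodes; the expected code length is the sum of the merged weights.
merge 1/16 + 13/80 → 9/40
merge 7/40 + 7/40 → 7/20
merge 1/5 + 9/40 → 17/40
merge 9/40 + 7/20 → 23/40
merge 17/40 + 23/40 → 1
L = 9/40 + 7/20 + 17/40 + 23/40 + 1 = 103/40 = 2.575 bits/symbol.

2.575 bits/symbol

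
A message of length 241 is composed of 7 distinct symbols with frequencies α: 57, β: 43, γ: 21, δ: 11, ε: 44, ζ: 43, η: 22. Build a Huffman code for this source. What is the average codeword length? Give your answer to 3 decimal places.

Probabilities are the counts divided by 241.
Repeatedly combine the two least-probable nodes; the expected code length is the sum of the merged weights.
merge 11/241 + 21/241 → 32/241
merge 22/241 + 32/241 → 54/241
merge 43/241 + 43/241 → 86/241
merge 44/241 + 54/241 → 98/241
merge 57/241 + 86/241 → 143/241
merge 98/241 + 143/241 → 1
L = 32/241 + 54/241 + 86/241 + 98/241 + 143/241 + 1 = 654/241 ≈ 2.714 bits/symbol.

2.714 bits/symbol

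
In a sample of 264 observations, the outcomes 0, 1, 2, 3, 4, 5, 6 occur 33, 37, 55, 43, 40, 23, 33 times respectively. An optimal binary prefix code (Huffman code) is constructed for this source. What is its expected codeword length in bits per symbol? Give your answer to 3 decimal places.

Probabilities are the counts divided by 264.
Repeatedly combine the two least-probable nodes; the expected code length is the sum of the merged weights.
merge 23/264 + 1/8 → 7/33
merge 1/8 + 37/264 → 35/132
merge 5/33 + 43/264 → 83/264
merge 5/24 + 7/33 → 37/88
merge 35/132 + 83/264 → 51/88
merge 37/88 + 51/88 → 1
L = 7/33 + 35/132 + 83/264 + 37/88 + 51/88 + 1 = 67/24 ≈ 2.792 bits/symbol.

2.792 bits/symbol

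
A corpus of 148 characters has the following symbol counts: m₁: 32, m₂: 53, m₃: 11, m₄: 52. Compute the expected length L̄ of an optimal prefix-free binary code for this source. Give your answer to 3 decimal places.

Probabilities are the counts divided by 148.
Repeatedly combine the two least-probable nodes; the expected code length is the sum of the merged weights.
merge 11/148 + 8/37 → 43/148
merge 43/148 + 13/37 → 95/148
merge 53/148 + 95/148 → 1
L = 43/148 + 95/148 + 1 = 143/74 ≈ 1.932 bits/symbol.

1.932 bits/symbol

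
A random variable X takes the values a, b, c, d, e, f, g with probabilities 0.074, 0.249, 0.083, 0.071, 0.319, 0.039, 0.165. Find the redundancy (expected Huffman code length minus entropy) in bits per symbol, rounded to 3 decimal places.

0.050 bits

Entropy H = −Σ p log₂ p ≈ 2.4837 bits.
Huffman merges: 39/1000+71/1000→11/100; 37/500+83/1000→157/1000; 11/100+157/1000→267/1000; 33/200+249/1000→207/500; 267/1000+319/1000→293/500; 207/500+293/500→1. L = 1267/500 ≈ 2.5340.
L − H = 2.5340 − 2.4837 = 0.050 bits.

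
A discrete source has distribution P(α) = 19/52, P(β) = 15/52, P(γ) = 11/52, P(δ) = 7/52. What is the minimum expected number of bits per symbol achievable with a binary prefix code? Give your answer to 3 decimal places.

Repeatedly combine the two least-probable nodes; the expected code length is the sum of the merged weights.
merge 7/52 + 11/52 → 9/26
merge 15/52 + 9/26 → 33/52
merge 19/52 + 33/52 → 1
L = 9/26 + 33/52 + 1 = 103/52 ≈ 1.981 bits/symbol.

1.981 bits/symbol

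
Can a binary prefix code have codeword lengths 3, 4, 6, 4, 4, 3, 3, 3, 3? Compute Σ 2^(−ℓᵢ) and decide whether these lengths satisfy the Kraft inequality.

With common denominator 2^6 = 64: Σ 2^(−ℓᵢ) = 8/64 + 4/64 + 1/64 + 4/64 + 4/64 + 8/64 + 8/64 + 8/64 + 8/64 = 53/64 = 0.828125.
Kraft's inequality requires Σ ≤ 1; here Σ = 0.828125 ≤ 1, so such a prefix code exists.

0.828125; yes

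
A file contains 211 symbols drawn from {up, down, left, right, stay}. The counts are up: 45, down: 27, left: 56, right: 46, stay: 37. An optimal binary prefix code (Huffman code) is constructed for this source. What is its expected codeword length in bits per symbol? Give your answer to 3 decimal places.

Probabilities are the counts divided by 211.
Repeatedly combine the two least-probable nodes; the expected code length is the sum of the merged weights.
merge 27/211 + 37/211 → 64/211
merge 45/211 + 46/211 → 91/211
merge 56/211 + 64/211 → 120/211
merge 91/211 + 120/211 → 1
L = 64/211 + 91/211 + 120/211 + 1 = 486/211 ≈ 2.303 bits/symbol.

2.303 bits/symbol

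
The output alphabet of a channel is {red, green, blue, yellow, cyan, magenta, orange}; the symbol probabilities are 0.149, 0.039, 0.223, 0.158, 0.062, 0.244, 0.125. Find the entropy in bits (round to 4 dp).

2.6154 bits

H = −Σ pᵢ log₂ pᵢ.
−0.149·log₂(0.149) = 0.4092
−0.039·log₂(0.039) = 0.1825
−0.223·log₂(0.223) = 0.4828
−0.158·log₂(0.158) = 0.4206
−0.062·log₂(0.062) = 0.2487
−0.244·log₂(0.244) = 0.4966
−0.125·log₂(0.125) = 0.3750
Sum ≈ 2.6154 → 2.6154 bits.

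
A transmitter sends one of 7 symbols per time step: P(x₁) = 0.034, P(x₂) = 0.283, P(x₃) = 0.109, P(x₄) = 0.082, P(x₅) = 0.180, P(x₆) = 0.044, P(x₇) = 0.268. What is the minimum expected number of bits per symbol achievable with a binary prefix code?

Repeatedly combine the two least-probable nodes; the expected code length is the sum of the merged weights.
merge 17/500 + 11/250 → 39/500
merge 39/500 + 41/500 → 4/25
merge 109/1000 + 4/25 → 269/1000
merge 9/50 + 67/250 → 56/125
merge 269/1000 + 283/1000 → 69/125
merge 56/125 + 69/125 → 1
L = 39/500 + 4/25 + 269/1000 + 56/125 + 69/125 + 1 = 2507/1000 = 2.507 bits/symbol.

2.507 bits/symbol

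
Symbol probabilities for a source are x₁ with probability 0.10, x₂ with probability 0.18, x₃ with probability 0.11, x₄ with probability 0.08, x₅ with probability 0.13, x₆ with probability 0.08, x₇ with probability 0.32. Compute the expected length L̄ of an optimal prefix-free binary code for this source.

2.66 bits/symbol

Repeatedly combine the two least-probable nodes; the expected code length is the sum of the merged weights.
merge 2/25 + 2/25 → 4/25
merge 1/10 + 11/100 → 21/100
merge 13/100 + 4/25 → 29/100
merge 9/50 + 21/100 → 39/100
merge 29/100 + 8/25 → 61/100
merge 39/100 + 61/100 → 1
L = 4/25 + 21/100 + 29/100 + 39/100 + 61/100 + 1 = 133/50 = 2.66 bits/symbol.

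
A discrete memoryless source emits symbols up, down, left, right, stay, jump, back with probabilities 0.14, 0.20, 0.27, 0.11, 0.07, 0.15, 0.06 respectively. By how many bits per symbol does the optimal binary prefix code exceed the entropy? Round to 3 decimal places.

0.016 bits

Entropy H = −Σ p log₂ p ≈ 2.6444 bits.
Huffman merges: 3/50+7/100→13/100; 11/100+13/100→6/25; 7/50+3/20→29/100; 1/5+6/25→11/25; 27/100+29/100→14/25; 11/25+14/25→1. L = 133/50 ≈ 2.6600.
L − H = 2.6600 − 2.6444 = 0.016 bits.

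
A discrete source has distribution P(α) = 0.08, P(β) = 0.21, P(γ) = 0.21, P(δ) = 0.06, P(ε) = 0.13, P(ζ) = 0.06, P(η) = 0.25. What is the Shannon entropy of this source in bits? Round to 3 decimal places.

H = −Σ pᵢ log₂ pᵢ.
−0.08·log₂(0.08) = 0.2915
−0.21·log₂(0.21) = 0.4728
−0.21·log₂(0.21) = 0.4728
−0.06·log₂(0.06) = 0.2435
−0.13·log₂(0.13) = 0.3826
−0.06·log₂(0.06) = 0.2435
−0.25·log₂(0.25) = 0.5000
Sum ≈ 2.6069 → 2.607 bits.

2.607 bits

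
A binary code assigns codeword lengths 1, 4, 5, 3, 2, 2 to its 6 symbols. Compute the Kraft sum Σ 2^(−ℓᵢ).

1.21875

With common denominator 2^5 = 32: Σ 2^(−ℓᵢ) = 16/32 + 2/32 + 1/32 + 4/32 + 8/32 + 8/32 = 39/32 = 1.21875.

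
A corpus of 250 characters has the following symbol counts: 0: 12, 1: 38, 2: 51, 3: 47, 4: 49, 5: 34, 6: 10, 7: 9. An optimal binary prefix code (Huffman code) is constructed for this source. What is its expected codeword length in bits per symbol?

Probabilities are the counts divided by 250.
Repeatedly combine the two least-probable nodes; the expected code length is the sum of the merged weights.
merge 9/250 + 1/25 → 19/250
merge 6/125 + 19/250 → 31/250
merge 31/250 + 17/125 → 13/50
merge 19/125 + 47/250 → 17/50
merge 49/250 + 51/250 → 2/5
merge 13/50 + 17/50 → 3/5
merge 2/5 + 3/5 → 1
L = 19/250 + 31/250 + 13/50 + 17/50 + 2/5 + 3/5 + 1 = 14/5 = 2.8 bits/symbol.

2.8 bits/symbol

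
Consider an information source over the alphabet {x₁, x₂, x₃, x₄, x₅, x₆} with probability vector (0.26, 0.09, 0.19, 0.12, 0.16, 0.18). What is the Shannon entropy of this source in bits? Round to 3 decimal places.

H = −Σ pᵢ log₂ pᵢ.
−0.26·log₂(0.26) = 0.5053
−0.09·log₂(0.09) = 0.3127
−0.19·log₂(0.19) = 0.4552
−0.12·log₂(0.12) = 0.3671
−0.16·log₂(0.16) = 0.4230
−0.18·log₂(0.18) = 0.4453
Sum ≈ 2.5086 → 2.509 bits.

2.509 bits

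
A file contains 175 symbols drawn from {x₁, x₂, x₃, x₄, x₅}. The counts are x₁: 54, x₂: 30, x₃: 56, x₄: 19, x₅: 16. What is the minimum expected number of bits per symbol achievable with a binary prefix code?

2.2 bits/symbol

Probabilities are the counts divided by 175.
Repeatedly combine the two least-probable nodes; the expected code length is the sum of the merged weights.
merge 16/175 + 19/175 → 1/5
merge 6/35 + 1/5 → 13/35
merge 54/175 + 8/25 → 22/35
merge 13/35 + 22/35 → 1
L = 1/5 + 13/35 + 22/35 + 1 = 11/5 = 2.2 bits/symbol.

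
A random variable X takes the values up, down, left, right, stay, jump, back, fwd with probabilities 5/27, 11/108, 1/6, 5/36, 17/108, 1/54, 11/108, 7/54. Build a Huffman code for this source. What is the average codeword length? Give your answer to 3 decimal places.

Repeatedly combine the two least-probable nodes; the expected code length is the sum of the merged weights.
merge 1/54 + 11/108 → 13/108
merge 11/108 + 13/108 → 2/9
merge 7/54 + 5/36 → 29/108
merge 17/108 + 1/6 → 35/108
merge 5/27 + 2/9 → 11/27
merge 29/108 + 35/108 → 16/27
merge 11/27 + 16/27 → 1
L = 13/108 + 2/9 + 29/108 + 35/108 + 11/27 + 16/27 + 1 = 317/108 ≈ 2.935 bits/symbol.

2.935 bits/symbol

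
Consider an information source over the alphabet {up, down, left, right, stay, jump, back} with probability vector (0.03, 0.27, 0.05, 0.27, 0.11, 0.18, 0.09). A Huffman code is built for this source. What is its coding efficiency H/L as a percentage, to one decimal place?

Entropy H = −Σ p log₂ p ≈ 2.4962 bits.
Huffman merges: 3/100+1/20→2/25; 2/25+9/100→17/100; 11/100+17/100→7/25; 9/50+27/100→9/20; 27/100+7/25→11/20; 9/20+11/20→1. L = 253/100 ≈ 2.5300.
Efficiency = H/L = 2.4962/2.5300 = 98.7%.

98.7%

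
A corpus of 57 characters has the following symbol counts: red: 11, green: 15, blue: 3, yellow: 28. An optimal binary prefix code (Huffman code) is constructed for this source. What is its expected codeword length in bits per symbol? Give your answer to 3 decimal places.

Probabilities are the counts divided by 57.
Repeatedly combine the two least-probable nodes; the expected code length is the sum of the merged weights.
merge 1/19 + 11/57 → 14/57
merge 14/57 + 5/19 → 29/57
merge 28/57 + 29/57 → 1
L = 14/57 + 29/57 + 1 = 100/57 ≈ 1.754 bits/symbol.

1.754 bits/symbol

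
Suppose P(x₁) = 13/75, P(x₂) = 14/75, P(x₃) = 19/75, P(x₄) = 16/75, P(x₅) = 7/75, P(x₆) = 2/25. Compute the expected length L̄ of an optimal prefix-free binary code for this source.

Repeatedly combine the two least-probable nodes; the expected code length is the sum of the merged weights.
merge 2/25 + 7/75 → 13/75
merge 13/75 + 13/75 → 26/75
merge 14/75 + 16/75 → 2/5
merge 19/75 + 26/75 → 3/5
merge 2/5 + 3/5 → 1
L = 13/75 + 26/75 + 2/5 + 3/5 + 1 = 63/25 = 2.52 bits/symbol.

2.52 bits/symbol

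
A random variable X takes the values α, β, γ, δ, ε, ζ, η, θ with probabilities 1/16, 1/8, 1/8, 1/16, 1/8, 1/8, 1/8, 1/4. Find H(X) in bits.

2.875 bits

Each probability is a power of 1/2, so log₂(1/p) is an integer.
H = Σ p·log₂(1/p) = 1/16·4 + 1/8·3 + 1/8·3 + 1/16·4 + 1/8·3 + 1/8·3 + 1/8·3 + 1/4·2 = 2.875 bits.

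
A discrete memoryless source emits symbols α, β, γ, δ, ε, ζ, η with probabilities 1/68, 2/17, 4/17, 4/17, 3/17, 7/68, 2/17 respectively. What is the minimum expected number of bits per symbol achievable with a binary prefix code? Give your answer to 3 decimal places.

2.647 bits/symbol

Repeatedly combine the two least-probable nodes; the expected code length is the sum of the merged weights.
merge 1/68 + 7/68 → 2/17
merge 2/17 + 2/17 → 4/17
merge 2/17 + 3/17 → 5/17
merge 4/17 + 4/17 → 8/17
merge 4/17 + 5/17 → 9/17
merge 8/17 + 9/17 → 1
L = 2/17 + 4/17 + 5/17 + 8/17 + 9/17 + 1 = 45/17 ≈ 2.647 bits/symbol.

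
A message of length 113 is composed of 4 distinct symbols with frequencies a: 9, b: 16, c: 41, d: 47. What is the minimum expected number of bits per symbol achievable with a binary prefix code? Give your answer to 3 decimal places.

1.805 bits/symbol

Probabilities are the counts divided by 113.
Repeatedly combine the two least-probable nodes; the expected code length is the sum of the merged weights.
merge 9/113 + 16/113 → 25/113
merge 25/113 + 41/113 → 66/113
merge 47/113 + 66/113 → 1
L = 25/113 + 66/113 + 1 = 204/113 ≈ 1.805 bits/symbol.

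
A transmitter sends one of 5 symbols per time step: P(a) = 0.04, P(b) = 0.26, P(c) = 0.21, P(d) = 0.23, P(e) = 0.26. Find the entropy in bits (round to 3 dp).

H = −Σ pᵢ log₂ pᵢ.
−0.04·log₂(0.04) = 0.1858
−0.26·log₂(0.26) = 0.5053
−0.21·log₂(0.21) = 0.4728
−0.23·log₂(0.23) = 0.4877
−0.26·log₂(0.26) = 0.5053
Sum ≈ 2.1568 → 2.157 bits.

2.157 bits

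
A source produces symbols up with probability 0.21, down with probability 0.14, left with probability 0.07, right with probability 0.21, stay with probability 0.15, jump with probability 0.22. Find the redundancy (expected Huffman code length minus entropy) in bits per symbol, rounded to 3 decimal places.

Entropy H = −Σ p log₂ p ≈ 2.5024 bits.
Huffman merges: 7/100+7/50→21/100; 3/20+21/100→9/25; 21/100+21/100→21/50; 11/50+9/25→29/50; 21/50+29/50→1. L = 257/100 ≈ 2.5700.
L − H = 2.5700 − 2.5024 = 0.068 bits.

0.068 bits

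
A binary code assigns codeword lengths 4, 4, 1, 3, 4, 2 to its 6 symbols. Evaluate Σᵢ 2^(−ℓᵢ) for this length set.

1.0625

With common denominator 2^4 = 16: Σ 2^(−ℓᵢ) = 1/16 + 1/16 + 8/16 + 2/16 + 1/16 + 4/16 = 17/16 = 1.0625.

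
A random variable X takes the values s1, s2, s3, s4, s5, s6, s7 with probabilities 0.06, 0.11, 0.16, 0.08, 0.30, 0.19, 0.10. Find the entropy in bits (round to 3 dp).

2.617 bits

H = −Σ pᵢ log₂ pᵢ.
−0.06·log₂(0.06) = 0.2435
−0.11·log₂(0.11) = 0.3503
−0.16·log₂(0.16) = 0.4230
−0.08·log₂(0.08) = 0.2915
−0.30·log₂(0.30) = 0.5211
−0.19·log₂(0.19) = 0.4552
−0.10·log₂(0.10) = 0.3322
Sum ≈ 2.6169 → 2.617 bits.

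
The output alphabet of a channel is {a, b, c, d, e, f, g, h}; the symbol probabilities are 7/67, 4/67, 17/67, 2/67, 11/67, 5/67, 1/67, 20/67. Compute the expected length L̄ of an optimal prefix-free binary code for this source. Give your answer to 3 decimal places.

2.597 bits/symbol

Repeatedly combine the two least-probable nodes; the expected code length is the sum of the merged weights.
merge 1/67 + 2/67 → 3/67
merge 3/67 + 4/67 → 7/67
merge 5/67 + 7/67 → 12/67
merge 7/67 + 11/67 → 18/67
merge 12/67 + 17/67 → 29/67
merge 18/67 + 20/67 → 38/67
merge 29/67 + 38/67 → 1
L = 3/67 + 7/67 + 12/67 + 18/67 + 29/67 + 38/67 + 1 = 174/67 ≈ 2.597 bits/symbol.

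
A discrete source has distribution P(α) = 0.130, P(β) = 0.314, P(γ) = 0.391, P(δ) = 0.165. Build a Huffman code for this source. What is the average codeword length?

Repeatedly combine the two least-probable nodes; the expected code length is the sum of the merged weights.
merge 13/100 + 33/200 → 59/200
merge 59/200 + 157/500 → 609/1000
merge 391/1000 + 609/1000 → 1
L = 59/200 + 609/1000 + 1 = 238/125 = 1.904 bits/symbol.

1.904 bits/symbol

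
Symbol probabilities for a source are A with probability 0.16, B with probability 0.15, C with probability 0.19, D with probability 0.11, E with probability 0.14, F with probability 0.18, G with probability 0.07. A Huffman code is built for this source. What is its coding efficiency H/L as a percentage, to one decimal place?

Entropy H = −Σ p log₂ p ≈ 2.7500 bits.
Huffman merges: 7/100+11/100→9/50; 7/50+3/20→29/100; 4/25+9/50→17/50; 9/50+19/100→37/100; 29/100+17/50→63/100; 37/100+63/100→1. L = 281/100 ≈ 2.8100.
Efficiency = H/L = 2.7500/2.8100 = 97.9%.

97.9%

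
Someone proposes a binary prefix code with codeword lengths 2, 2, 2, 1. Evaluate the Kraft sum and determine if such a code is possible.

1.25; no

With common denominator 2^2 = 4: Σ 2^(−ℓᵢ) = 1/4 + 1/4 + 1/4 + 2/4 = 5/4 = 1.25.
Kraft's inequality requires Σ ≤ 1; here Σ = 1.25 > 1, so no such prefix code exists.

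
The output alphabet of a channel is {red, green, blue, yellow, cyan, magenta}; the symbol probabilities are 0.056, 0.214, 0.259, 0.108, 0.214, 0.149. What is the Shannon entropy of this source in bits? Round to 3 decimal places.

H = −Σ pᵢ log₂ pᵢ.
−0.056·log₂(0.056) = 0.2329
−0.214·log₂(0.214) = 0.4760
−0.259·log₂(0.259) = 0.5048
−0.108·log₂(0.108) = 0.3468
−0.214·log₂(0.214) = 0.4760
−0.149·log₂(0.149) = 0.4092
Sum ≈ 2.4457 → 2.446 bits.

2.446 bits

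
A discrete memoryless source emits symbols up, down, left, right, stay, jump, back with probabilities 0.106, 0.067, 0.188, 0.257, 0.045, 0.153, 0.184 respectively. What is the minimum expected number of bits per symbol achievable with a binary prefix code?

Repeatedly combine the two least-probable nodes; the expected code length is the sum of the merged weights.
merge 9/200 + 67/1000 → 14/125
merge 53/500 + 14/125 → 109/500
merge 153/1000 + 23/125 → 337/1000
merge 47/250 + 109/500 → 203/500
merge 257/1000 + 337/1000 → 297/500
merge 203/500 + 297/500 → 1
L = 14/125 + 109/500 + 337/1000 + 203/500 + 297/500 + 1 = 2667/1000 = 2.667 bits/symbol.

2.667 bits/symbol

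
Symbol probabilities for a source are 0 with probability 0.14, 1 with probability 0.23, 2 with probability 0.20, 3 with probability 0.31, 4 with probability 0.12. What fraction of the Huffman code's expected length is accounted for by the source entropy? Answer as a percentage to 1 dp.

99.1%

Entropy H = −Σ p log₂ p ≈ 2.2400 bits.
Huffman merges: 3/25+7/50→13/50; 1/5+23/100→43/100; 13/50+31/100→57/100; 43/100+57/100→1. L = 113/50 ≈ 2.2600.
Efficiency = H/L = 2.2400/2.2600 = 99.1%.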